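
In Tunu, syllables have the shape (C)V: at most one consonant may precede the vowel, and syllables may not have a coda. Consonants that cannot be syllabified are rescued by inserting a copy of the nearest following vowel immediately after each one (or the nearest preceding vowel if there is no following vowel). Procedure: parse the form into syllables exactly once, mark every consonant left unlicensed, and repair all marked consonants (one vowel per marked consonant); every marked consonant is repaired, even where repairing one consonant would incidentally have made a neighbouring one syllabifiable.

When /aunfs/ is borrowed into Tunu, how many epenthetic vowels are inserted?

The unsyllabifiable consonants are /n/, /f/, /s/; each receives one epenthetic vowel.

3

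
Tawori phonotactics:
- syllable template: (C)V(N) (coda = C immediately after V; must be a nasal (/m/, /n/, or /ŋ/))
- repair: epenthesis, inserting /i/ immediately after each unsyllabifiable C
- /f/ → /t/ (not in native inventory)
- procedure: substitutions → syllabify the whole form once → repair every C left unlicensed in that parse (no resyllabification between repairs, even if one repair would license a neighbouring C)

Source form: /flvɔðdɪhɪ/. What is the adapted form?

tilivɔðidɪhɪ

Substitution: /f/ → /t/, giving /tlvɔðdɪhɪ/.
The consonants /t/, /l/, /ð/ cannot be parsed into a legal (C)V(N) syllable (only a nasal (/m/, /n/, or /ŋ/) is licensed in coda position; onsets are limited to one consonant).
Inserting the epenthetic vowel yields /t/ → /ti/, /l/ → /li/, /ð/ → /ði/.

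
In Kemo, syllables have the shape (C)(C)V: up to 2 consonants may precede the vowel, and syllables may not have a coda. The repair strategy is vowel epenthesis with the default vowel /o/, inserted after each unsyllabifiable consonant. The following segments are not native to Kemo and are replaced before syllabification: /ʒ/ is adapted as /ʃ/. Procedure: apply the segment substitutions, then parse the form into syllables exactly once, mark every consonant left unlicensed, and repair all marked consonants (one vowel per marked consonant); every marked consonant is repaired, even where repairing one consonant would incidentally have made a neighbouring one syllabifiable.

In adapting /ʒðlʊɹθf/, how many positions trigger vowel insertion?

4

After substitution the input is /ʃðlʊɹθf/.
The unsyllabifiable consonants are /ʃ/, /ɹ/, /θ/, /f/; each receives one epenthetic vowel.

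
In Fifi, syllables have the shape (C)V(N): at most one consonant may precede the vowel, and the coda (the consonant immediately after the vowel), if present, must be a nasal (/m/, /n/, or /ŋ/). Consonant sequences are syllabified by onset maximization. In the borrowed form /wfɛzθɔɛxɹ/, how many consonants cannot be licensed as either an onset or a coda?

4

The consonants /w/, /z/, /x/, /ɹ/ cannot be parsed into a legal (C)V(N) syllable (only a nasal (/m/, /n/, or /ŋ/) is licensed in coda position; onsets are limited to one consonant).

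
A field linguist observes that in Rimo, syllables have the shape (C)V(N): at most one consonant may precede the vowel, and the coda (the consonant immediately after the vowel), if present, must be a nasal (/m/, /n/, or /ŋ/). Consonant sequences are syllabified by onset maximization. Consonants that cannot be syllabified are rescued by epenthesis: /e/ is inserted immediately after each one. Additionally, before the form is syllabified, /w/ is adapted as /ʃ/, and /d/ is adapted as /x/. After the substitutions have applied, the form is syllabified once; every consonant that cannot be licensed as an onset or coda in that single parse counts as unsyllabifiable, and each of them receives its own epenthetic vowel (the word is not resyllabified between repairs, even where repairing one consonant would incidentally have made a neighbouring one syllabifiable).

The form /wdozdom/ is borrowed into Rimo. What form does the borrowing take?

Substitution: /w/ → /ʃ/, /d/ → /x/, giving /ʃxozxom/.
Syllabifying with onset maximization leaves /ʃ/, /z/ stranded (only a nasal (/m/, /n/, or /ŋ/) is licensed in coda position; onsets are limited to one consonant).
Epenthesis after each stranded consonant: /ʃ/ → /ʃe/, /z/ → /ze/.

ʃexozexom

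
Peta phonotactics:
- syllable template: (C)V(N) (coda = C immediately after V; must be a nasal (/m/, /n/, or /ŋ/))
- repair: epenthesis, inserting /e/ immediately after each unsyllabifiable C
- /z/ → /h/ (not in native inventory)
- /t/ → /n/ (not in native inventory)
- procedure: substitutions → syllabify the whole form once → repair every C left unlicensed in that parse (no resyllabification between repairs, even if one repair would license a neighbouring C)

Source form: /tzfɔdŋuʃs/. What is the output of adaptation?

nehefɔdeŋuʃese

Substitution: /t/ → /n/, /z/ → /h/, giving /nhfɔdŋuʃs/.
Under (C)V(N), the unsyllabifiable consonants are /n/, /h/, /d/, /ʃ/, /s/ (only a nasal (/m/, /n/, or /ŋ/) is licensed in coda position; onsets are limited to one consonant).
Each unlicensed consonant becomes the onset of a new syllable: /n/ → /ne/, /h/ → /he/, /d/ → /de/, /ʃ/ → /ʃe/, /s/ → /se/.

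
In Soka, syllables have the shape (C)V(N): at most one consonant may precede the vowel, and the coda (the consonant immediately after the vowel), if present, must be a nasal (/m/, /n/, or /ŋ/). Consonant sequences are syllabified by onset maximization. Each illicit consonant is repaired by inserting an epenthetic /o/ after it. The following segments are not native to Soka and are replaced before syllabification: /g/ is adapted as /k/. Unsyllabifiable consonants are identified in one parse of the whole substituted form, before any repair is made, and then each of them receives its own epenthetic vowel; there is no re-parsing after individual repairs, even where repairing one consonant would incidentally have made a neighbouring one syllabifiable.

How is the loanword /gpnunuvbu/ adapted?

Substitution: /g/ → /k/, giving /kpnunuvbu/.
Under (C)V(N), the unsyllabifiable consonants are /k/, /p/, /v/ (only a nasal (/m/, /n/, or /ŋ/) is licensed in coda position; onsets are limited to one consonant).
Inserting the epenthetic vowel yields /k/ → /ko/, /p/ → /po/, /v/ → /vo/.

koponunuvobu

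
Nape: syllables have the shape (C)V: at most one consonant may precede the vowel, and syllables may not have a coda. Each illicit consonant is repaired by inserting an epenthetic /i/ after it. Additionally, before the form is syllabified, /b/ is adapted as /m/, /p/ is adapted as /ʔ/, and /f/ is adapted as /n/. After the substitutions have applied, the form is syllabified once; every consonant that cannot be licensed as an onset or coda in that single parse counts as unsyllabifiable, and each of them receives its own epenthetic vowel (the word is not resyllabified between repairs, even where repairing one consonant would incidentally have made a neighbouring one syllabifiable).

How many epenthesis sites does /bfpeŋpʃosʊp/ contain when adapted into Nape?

After substitution the input is /mnʔeŋʔʃosʊʔ/.
The unsyllabifiable consonants are /m/, /n/, /ŋ/, /ʔ/, /ʔ/; each receives one epenthetic vowel.

5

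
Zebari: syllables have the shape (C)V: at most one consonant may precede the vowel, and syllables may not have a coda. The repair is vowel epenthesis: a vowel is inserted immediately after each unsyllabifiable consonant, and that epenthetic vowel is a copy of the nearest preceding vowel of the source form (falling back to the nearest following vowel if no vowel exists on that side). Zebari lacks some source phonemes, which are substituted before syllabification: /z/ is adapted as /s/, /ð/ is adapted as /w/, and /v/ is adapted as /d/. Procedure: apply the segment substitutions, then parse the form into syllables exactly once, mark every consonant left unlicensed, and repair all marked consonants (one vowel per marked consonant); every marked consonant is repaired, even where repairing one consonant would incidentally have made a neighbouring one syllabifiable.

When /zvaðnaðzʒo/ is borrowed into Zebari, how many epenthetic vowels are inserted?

After substitution the input is /sdawnawsʒo/.
The unsyllabifiable consonants are /s/, /w/, /w/, /s/; each receives one epenthetic vowel.

4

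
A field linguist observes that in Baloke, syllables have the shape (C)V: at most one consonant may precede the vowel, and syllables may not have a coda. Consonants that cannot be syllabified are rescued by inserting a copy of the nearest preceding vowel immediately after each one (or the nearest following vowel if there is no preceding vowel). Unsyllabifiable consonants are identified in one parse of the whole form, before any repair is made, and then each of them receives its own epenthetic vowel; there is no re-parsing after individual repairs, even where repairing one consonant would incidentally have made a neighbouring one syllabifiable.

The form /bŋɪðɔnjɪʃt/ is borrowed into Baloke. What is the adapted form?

Syllabifying with onset maximization leaves /b/, /n/, /ʃ/, /t/ stranded (no codas are permitted; onsets are limited to one consonant).
Inserting the epenthetic vowel yields /b/ → /bɪ/, /n/ → /nɔ/, /ʃ/ → /ʃɪ/, /t/ → /tɪ/.

bɪŋɪðɔnɔjɪʃɪtɪ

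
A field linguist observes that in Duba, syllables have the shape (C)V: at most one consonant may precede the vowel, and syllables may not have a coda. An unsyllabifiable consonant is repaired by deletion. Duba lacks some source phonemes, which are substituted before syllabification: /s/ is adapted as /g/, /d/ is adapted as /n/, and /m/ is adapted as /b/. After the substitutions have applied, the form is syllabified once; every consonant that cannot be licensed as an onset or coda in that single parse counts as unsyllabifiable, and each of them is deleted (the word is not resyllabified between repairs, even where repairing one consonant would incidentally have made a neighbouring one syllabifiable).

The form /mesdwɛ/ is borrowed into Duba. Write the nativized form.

Substitution: /m/ → /b/, /s/ → /g/, /d/ → /n/, giving /begnwɛ/.
Syllabifying with onset maximization leaves /g/, /n/ stranded (no codas are permitted; onsets are limited to one consonant).
Deletion applies to /g/, /n/.

bewɛ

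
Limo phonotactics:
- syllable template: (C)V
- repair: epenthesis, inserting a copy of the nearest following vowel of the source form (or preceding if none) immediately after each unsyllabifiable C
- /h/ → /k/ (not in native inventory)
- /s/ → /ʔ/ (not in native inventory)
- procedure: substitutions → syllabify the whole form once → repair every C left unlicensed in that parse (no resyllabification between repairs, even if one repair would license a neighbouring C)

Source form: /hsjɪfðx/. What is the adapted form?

Substitution: /h/ → /k/, /s/ → /ʔ/, giving /kʔjɪfðx/.
The consonants /k/, /ʔ/, /f/, /ð/, /x/ cannot be parsed into a legal (C)V syllable (no codas are permitted; onsets are limited to one consonant).
Epenthesis after each stranded consonant: /k/ → /kɪ/, /ʔ/ → /ʔɪ/, /f/ → /fɪ/, /ð/ → /ðɪ/, /x/ → /xɪ/.

kɪʔɪjɪfɪðɪxɪ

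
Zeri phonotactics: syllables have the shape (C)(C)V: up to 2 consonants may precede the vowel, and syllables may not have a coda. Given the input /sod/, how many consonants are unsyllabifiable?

1

Syllabifying with onset maximization leaves /d/ stranded (no codas are permitted; onsets may contain at most 2 consonants).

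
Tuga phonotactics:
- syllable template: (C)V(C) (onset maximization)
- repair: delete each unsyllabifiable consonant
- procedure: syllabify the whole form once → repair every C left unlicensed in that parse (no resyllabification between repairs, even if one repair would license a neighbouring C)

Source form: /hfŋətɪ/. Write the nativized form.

ŋətɪ

Syllabifying with onset maximization leaves /h/, /f/ stranded (at most one coda consonant is licensed; onsets are limited to one consonant).
Deleting the stranded consonants removes /h/, /f/.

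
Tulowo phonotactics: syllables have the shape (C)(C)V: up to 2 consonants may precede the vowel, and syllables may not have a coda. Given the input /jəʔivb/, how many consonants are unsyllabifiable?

2

The consonants /v/, /b/ cannot be parsed into a legal (C)(C)V syllable (no codas are permitted; onsets may contain at most 2 consonants).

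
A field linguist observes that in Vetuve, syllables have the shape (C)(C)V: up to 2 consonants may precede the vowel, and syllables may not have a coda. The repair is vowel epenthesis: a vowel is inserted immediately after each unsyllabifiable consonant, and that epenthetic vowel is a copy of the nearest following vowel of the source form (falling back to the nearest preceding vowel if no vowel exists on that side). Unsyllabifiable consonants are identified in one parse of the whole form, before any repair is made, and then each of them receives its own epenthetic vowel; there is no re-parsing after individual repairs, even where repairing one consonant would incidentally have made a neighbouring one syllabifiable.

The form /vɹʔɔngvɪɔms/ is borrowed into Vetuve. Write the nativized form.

vɔɹʔɔnɪgvɪɔmɔsɔ

Syllabifying with onset maximization leaves /v/, /n/, /m/, /s/ stranded (no codas are permitted; onsets may contain at most 2 consonants).
Inserting the epenthetic vowel yields /v/ → /vɔ/, /n/ → /nɪ/, /m/ → /mɔ/, /s/ → /sɔ/.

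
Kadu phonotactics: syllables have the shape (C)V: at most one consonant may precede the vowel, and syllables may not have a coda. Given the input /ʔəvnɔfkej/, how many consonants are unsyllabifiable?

3

Under (C)V, the unsyllabifiable consonants are /v/, /f/, /j/ (no codas are permitted; onsets are limited to one consonant).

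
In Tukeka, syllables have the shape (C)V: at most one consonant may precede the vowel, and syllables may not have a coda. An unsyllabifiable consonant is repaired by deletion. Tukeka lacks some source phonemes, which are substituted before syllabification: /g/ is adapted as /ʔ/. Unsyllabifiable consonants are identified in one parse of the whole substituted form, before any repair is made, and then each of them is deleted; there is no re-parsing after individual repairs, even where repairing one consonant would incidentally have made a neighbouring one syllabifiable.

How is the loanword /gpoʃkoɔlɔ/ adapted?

Substitution: /g/ → /ʔ/, giving /ʔpoʃkoɔlɔ/.
Syllabifying with onset maximization leaves /ʔ/, /ʃ/ stranded (no codas are permitted; onsets are limited to one consonant).
Deleting the stranded consonants removes /ʔ/, /ʃ/.

pokoɔlɔ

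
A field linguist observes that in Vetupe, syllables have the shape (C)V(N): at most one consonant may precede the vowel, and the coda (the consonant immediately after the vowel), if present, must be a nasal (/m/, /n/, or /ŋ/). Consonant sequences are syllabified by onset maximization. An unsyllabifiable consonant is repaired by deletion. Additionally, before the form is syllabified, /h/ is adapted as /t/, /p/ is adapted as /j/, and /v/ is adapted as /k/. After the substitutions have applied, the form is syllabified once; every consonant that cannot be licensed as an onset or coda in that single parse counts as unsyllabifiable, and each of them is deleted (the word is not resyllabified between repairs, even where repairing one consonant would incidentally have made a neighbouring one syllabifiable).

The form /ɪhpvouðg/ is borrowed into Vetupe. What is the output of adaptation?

Substitution: /h/ → /t/, /p/ → /j/, /v/ → /k/, giving /ɪtjkouðg/.
The consonants /t/, /j/, /ð/, /g/ cannot be parsed into a legal (C)V(N) syllable (only a nasal (/m/, /n/, or /ŋ/) is licensed in coda position; onsets are limited to one consonant).
Each unlicensed consonant is deleted: /t/, /j/, /ð/, /g/.

ɪkou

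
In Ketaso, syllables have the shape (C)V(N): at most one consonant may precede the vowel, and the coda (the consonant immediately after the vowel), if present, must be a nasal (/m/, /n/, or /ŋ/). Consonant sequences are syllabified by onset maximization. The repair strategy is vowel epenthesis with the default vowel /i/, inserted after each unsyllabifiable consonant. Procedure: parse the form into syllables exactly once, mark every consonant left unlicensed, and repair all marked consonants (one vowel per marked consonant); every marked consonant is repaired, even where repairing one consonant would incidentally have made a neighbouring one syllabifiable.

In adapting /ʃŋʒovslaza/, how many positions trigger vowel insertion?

The unsyllabifiable consonants are /ʃ/, /ŋ/, /v/, /s/; each receives one epenthetic vowel.

4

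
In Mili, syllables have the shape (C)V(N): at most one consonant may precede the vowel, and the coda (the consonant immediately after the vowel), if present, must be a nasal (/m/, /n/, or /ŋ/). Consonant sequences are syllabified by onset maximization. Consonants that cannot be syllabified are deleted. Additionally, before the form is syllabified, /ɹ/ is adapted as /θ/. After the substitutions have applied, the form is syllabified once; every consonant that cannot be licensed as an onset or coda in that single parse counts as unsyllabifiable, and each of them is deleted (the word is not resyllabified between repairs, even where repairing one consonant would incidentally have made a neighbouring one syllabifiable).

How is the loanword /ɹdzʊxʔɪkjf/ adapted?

zʊʔɪ

Substitution: /ɹ/ → /θ/, giving /θdzʊxʔɪkjf/.
The consonants /θ/, /d/, /x/, /k/, /j/, /f/ cannot be parsed into a legal (C)V(N) syllable (only a nasal (/m/, /n/, or /ŋ/) is licensed in coda position; onsets are limited to one consonant).
Deletion applies to /θ/, /d/, /x/, /k/, /j/, /f/.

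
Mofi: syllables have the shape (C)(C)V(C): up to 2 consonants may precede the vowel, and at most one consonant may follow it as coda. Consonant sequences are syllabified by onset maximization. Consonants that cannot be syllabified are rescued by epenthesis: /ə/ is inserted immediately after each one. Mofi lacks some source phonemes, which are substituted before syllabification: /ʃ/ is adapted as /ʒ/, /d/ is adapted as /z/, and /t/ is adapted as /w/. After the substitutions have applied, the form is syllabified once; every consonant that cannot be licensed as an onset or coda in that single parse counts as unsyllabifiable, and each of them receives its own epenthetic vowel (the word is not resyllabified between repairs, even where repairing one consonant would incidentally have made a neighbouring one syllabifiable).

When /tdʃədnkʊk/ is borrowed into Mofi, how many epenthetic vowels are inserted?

After substitution the input is /wzʒəznkʊk/.
The unsyllabifiable consonants are /w/; each receives one epenthetic vowel.

1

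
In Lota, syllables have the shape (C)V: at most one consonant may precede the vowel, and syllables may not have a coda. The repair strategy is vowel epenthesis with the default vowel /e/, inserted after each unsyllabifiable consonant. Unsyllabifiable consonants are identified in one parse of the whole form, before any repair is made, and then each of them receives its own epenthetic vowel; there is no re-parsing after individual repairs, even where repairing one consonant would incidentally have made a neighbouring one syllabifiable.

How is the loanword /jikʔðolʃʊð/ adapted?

jikeʔeðoleʃʊðe

Syllabifying with onset maximization leaves /k/, /ʔ/, /l/, /ð/ stranded (no codas are permitted; onsets are limited to one consonant).
Each unlicensed consonant becomes the onset of a new syllable: /k/ → /ke/, /ʔ/ → /ʔe/, /l/ → /le/, /ð/ → /ðe/.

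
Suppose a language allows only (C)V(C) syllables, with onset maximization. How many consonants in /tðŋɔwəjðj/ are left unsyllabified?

4

Under (C)V(C), the unsyllabifiable consonants are /t/, /ð/, /ð/, /j/ (at most one coda consonant is licensed; onsets are limited to one consonant).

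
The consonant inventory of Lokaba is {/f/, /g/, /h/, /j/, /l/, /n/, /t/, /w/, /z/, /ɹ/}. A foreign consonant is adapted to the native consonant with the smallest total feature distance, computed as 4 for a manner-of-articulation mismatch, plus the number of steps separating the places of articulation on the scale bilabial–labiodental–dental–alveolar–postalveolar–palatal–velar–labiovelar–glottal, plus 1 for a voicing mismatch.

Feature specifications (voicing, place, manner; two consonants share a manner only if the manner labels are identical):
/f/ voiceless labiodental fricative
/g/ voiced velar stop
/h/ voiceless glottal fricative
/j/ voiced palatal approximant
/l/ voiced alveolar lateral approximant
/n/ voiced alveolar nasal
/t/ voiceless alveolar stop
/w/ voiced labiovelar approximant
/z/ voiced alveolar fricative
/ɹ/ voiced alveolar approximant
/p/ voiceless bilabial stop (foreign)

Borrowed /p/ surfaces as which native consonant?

/t/ is closest: same manner (stop), place distance 3 (bilabial→alveolar), same voicing; total 3. Next closest is /f/ at distance 5.

t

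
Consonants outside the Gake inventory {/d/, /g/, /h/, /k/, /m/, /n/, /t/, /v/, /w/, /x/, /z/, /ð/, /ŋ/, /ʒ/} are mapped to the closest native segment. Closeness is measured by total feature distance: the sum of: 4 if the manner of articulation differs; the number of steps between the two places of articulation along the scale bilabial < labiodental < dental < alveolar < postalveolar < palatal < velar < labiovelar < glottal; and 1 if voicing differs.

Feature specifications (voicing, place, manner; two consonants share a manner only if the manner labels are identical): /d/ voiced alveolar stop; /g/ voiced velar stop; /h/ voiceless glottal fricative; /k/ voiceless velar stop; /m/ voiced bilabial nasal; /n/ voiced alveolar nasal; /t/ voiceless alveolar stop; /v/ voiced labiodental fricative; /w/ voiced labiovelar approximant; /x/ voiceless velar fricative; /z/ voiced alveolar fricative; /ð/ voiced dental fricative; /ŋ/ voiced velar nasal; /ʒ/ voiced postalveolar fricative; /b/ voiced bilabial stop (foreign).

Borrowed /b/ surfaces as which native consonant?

/d/ is closest: same manner (stop), place distance 3 (bilabial→alveolar), same voicing; total 3. Next closest is /m/ at distance 4.

d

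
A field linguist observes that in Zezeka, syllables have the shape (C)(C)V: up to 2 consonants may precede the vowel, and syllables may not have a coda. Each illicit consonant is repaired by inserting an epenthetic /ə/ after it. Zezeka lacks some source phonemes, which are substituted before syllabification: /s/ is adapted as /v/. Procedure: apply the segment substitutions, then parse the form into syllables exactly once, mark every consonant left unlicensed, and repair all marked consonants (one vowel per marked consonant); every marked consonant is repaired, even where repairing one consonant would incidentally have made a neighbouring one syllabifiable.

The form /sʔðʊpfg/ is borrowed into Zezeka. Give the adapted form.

Substitution: /s/ → /v/, giving /vʔðʊpfg/.
The consonants /v/, /p/, /f/, /g/ cannot be parsed into a legal (C)(C)V syllable (no codas are permitted; onsets may contain at most 2 consonants).
Each unlicensed consonant becomes the onset of a new syllable: /v/ → /və/, /p/ → /pə/, /f/ → /fə/, /g/ → /gə/.

vəʔðʊpəfəgə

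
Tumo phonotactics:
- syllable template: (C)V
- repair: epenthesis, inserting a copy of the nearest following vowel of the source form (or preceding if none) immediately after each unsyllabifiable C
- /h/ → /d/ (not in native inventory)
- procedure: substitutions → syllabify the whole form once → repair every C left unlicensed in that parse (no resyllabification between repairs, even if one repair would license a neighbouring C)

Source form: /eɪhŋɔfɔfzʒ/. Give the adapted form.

eɪdɔŋɔfɔfɔzɔʒɔ

Substitution: /h/ → /d/, giving /eɪdŋɔfɔfzʒ/.
Under (C)V, the unsyllabifiable consonants are /d/, /f/, /z/, /ʒ/ (no codas are permitted; onsets are limited to one consonant).
Inserting the epenthetic vowel yields /d/ → /dɔ/, /f/ → /fɔ/, /z/ → /zɔ/, /ʒ/ → /ʒɔ/.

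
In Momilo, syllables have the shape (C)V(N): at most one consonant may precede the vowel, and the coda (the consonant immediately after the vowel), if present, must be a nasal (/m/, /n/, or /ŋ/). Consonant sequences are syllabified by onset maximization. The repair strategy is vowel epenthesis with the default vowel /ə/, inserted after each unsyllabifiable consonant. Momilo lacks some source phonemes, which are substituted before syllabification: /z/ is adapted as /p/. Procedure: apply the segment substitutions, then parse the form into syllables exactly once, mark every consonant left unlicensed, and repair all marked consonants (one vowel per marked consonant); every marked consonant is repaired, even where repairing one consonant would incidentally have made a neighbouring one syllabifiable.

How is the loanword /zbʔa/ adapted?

pəbəʔa

Substitution: /z/ → /p/, giving /pbʔa/.
Syllabifying with onset maximization leaves /p/, /b/ stranded (only a nasal (/m/, /n/, or /ŋ/) is licensed in coda position; onsets are limited to one consonant).
Each unlicensed consonant becomes the onset of a new syllable: /p/ → /pə/, /b/ → /bə/.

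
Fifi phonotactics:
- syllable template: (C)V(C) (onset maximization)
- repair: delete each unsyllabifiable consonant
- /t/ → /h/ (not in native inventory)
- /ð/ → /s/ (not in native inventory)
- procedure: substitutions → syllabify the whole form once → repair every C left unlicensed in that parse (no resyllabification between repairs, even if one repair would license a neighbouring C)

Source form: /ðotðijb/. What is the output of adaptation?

sohsij

Substitution: /ð/ → /s/, /t/ → /h/, giving /sohsijb/.
Under (C)V(C), the unsyllabifiable consonants are /b/ (at most one coda consonant is licensed; onsets are limited to one consonant).
Deleting the stranded consonants removes /b/.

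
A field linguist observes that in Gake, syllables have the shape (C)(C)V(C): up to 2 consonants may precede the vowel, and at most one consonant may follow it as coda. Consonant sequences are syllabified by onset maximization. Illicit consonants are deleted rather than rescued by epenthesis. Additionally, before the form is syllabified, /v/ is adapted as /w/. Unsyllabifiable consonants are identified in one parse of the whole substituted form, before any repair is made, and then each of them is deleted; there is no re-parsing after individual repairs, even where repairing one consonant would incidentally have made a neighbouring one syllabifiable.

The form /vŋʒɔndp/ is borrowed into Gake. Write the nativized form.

Substitution: /v/ → /w/, giving /wŋʒɔndp/.
Syllabifying with onset maximization leaves /w/, /d/, /p/ stranded (at most one coda consonant is licensed; onsets may contain at most 2 consonants).
Each unlicensed consonant is deleted: /w/, /d/, /p/.

ŋʒɔn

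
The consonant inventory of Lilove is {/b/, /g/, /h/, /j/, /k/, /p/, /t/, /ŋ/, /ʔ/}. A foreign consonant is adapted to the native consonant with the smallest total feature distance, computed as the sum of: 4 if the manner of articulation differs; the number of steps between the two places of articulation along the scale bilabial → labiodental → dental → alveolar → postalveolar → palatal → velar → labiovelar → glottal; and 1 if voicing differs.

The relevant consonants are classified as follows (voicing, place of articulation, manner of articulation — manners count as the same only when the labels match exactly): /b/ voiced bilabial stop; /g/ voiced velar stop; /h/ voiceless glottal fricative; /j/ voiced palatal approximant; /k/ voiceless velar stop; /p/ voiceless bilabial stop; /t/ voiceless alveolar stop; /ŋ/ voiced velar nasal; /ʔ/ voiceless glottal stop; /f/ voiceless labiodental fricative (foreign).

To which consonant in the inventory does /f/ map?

p

/p/ is closest: manner differs (fricative→stop, +4), place distance 1 (labiodental→bilabial), same voicing; total 5. Next closest is /b/ at distance 6.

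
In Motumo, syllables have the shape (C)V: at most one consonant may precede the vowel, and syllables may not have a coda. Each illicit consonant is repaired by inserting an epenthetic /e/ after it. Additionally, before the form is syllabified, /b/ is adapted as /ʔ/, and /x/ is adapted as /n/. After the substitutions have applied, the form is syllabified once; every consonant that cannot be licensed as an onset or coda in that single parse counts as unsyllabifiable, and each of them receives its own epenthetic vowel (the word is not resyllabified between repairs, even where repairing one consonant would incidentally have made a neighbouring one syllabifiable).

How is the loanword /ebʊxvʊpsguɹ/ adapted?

eʔʊnevʊpeseguɹe

Substitution: /b/ → /ʔ/, /x/ → /n/, giving /eʔʊnvʊpsguɹ/.
Under (C)V, the unsyllabifiable consonants are /n/, /p/, /s/, /ɹ/ (no codas are permitted; onsets are limited to one consonant).
Epenthesis after each stranded consonant: /n/ → /ne/, /p/ → /pe/, /s/ → /se/, /ɹ/ → /ɹe/.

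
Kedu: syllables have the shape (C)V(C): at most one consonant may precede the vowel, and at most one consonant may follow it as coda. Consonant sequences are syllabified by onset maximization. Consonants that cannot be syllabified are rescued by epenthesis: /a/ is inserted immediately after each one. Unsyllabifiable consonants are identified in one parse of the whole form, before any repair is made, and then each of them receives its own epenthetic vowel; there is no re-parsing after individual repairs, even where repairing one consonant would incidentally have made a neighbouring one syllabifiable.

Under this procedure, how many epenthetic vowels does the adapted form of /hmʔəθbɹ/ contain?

The unsyllabifiable consonants are /h/, /m/, /b/, /ɹ/; each receives one epenthetic vowel.

4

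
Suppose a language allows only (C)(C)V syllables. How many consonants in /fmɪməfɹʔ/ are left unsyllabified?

3

The consonants /f/, /ɹ/, /ʔ/ cannot be parsed into a legal (C)(C)V syllable (no codas are permitted; onsets may contain at most 2 consonants).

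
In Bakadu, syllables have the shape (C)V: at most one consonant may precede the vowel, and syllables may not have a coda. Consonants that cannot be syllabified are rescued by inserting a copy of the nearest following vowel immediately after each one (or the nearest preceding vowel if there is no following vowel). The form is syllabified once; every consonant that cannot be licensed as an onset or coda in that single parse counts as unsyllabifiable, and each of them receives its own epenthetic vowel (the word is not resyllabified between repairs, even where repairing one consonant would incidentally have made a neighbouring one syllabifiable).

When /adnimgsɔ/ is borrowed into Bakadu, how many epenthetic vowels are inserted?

3

The unsyllabifiable consonants are /d/, /m/, /g/; each receives one epenthetic vowel.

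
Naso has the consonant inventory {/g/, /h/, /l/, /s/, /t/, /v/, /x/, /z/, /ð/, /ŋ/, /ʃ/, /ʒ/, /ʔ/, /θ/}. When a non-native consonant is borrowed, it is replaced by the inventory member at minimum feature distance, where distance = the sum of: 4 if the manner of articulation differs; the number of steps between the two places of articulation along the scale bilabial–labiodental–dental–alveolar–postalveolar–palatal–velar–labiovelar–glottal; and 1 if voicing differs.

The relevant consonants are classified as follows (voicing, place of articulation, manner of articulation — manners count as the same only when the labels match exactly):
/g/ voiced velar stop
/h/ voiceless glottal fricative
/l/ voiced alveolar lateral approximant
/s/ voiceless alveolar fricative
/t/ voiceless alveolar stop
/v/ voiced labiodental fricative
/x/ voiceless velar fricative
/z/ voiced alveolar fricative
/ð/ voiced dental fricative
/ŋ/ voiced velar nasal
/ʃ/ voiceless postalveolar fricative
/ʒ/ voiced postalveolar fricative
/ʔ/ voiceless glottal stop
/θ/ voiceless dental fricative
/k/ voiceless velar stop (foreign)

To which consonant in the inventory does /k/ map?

/g/ is closest: same manner (stop), place distance 0 (velar→velar), voicing differs (+1); total 1. Next closest is /ʔ/ at distance 2.

g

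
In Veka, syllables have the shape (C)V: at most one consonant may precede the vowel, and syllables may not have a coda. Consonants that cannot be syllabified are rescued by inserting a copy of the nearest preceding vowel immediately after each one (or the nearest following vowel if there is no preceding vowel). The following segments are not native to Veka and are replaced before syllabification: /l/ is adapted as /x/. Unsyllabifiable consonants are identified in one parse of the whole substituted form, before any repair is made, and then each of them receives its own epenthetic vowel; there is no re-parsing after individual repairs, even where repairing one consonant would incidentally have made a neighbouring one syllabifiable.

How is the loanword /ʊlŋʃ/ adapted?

ʊxʊŋʊʃʊ

Substitution: /l/ → /x/, giving /ʊxŋʃ/.
Syllabifying with onset maximization leaves /x/, /ŋ/, /ʃ/ stranded (no codas are permitted; onsets are limited to one consonant).
Inserting the epenthetic vowel yields /x/ → /xʊ/, /ŋ/ → /ŋʊ/, /ʃ/ → /ʃʊ/.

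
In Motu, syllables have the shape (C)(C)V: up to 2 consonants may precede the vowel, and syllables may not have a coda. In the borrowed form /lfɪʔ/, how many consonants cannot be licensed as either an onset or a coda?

The consonants /ʔ/ cannot be parsed into a legal (C)(C)V syllable (no codas are permitted; onsets may contain at most 2 consonants).

1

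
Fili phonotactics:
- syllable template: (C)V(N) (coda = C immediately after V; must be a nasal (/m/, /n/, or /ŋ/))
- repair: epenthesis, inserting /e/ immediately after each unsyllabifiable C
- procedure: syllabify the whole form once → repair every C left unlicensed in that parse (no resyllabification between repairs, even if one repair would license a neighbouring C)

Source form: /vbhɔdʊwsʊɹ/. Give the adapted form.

The consonants /v/, /b/, /w/, /ɹ/ cannot be parsed into a legal (C)V(N) syllable (only a nasal (/m/, /n/, or /ŋ/) is licensed in coda position; onsets are limited to one consonant).
Each unlicensed consonant becomes the onset of a new syllable: /v/ → /ve/, /b/ → /be/, /w/ → /we/, /ɹ/ → /ɹe/.

vebehɔdʊwesʊɹe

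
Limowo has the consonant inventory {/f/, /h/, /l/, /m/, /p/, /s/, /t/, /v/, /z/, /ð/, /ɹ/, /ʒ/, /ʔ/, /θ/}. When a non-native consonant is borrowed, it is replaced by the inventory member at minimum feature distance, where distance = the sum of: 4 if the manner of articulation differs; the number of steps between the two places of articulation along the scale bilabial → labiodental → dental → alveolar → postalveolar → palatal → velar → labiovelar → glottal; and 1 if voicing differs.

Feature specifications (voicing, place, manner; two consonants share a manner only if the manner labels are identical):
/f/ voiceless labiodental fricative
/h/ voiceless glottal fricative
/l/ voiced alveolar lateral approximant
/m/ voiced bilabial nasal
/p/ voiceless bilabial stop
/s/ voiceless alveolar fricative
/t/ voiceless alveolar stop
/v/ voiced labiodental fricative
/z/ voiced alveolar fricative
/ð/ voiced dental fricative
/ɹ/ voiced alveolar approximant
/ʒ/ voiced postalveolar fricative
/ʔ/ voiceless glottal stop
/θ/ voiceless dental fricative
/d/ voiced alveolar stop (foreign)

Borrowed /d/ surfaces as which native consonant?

/t/ is closest: same manner (stop), place distance 0 (alveolar→alveolar), voicing differs (+1); total 1. Next closest is /l/ at distance 4.

t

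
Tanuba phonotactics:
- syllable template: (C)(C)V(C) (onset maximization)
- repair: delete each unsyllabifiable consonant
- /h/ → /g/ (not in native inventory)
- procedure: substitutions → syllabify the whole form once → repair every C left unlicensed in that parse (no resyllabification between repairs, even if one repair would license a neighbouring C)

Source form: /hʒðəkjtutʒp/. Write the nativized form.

ʒðəkjtut

Substitution: /h/ → /g/, giving /gʒðəkjtutʒp/.
Under (C)(C)V(C), the unsyllabifiable consonants are /g/, /ʒ/, /p/ (at most one coda consonant is licensed; onsets may contain at most 2 consonants).
Deletion applies to /g/, /ʒ/, /p/.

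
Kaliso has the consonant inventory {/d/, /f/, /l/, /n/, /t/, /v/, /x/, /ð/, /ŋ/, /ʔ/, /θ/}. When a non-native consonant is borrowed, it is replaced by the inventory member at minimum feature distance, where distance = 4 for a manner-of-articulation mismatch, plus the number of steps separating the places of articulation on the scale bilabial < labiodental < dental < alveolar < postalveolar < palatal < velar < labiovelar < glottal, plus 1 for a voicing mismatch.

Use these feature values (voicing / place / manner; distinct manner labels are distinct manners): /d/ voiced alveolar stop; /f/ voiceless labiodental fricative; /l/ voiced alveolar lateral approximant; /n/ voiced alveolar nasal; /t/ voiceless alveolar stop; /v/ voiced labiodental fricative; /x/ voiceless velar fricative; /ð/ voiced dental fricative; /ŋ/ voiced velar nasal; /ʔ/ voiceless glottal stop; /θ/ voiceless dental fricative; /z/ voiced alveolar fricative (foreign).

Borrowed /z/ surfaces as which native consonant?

/ð/ is closest: same manner (fricative), place distance 1 (alveolar→dental), same voicing; total 1. Next closest is /v/ at distance 2.

ð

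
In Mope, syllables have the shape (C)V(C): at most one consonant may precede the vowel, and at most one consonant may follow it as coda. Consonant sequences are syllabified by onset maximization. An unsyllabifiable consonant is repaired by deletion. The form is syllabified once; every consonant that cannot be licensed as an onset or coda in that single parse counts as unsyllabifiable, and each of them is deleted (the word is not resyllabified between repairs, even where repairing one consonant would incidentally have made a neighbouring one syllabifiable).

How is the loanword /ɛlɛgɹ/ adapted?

Syllabifying with onset maximization leaves /ɹ/ stranded (at most one coda consonant is licensed; onsets are limited to one consonant).
Deleting the stranded consonants removes /ɹ/.

ɛlɛg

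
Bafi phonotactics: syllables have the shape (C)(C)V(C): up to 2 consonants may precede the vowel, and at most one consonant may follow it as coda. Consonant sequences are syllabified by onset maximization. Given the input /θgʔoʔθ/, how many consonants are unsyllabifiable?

Syllabifying with onset maximization leaves /θ/, /θ/ stranded (at most one coda consonant is licensed; onsets may contain at most 2 consonants).

2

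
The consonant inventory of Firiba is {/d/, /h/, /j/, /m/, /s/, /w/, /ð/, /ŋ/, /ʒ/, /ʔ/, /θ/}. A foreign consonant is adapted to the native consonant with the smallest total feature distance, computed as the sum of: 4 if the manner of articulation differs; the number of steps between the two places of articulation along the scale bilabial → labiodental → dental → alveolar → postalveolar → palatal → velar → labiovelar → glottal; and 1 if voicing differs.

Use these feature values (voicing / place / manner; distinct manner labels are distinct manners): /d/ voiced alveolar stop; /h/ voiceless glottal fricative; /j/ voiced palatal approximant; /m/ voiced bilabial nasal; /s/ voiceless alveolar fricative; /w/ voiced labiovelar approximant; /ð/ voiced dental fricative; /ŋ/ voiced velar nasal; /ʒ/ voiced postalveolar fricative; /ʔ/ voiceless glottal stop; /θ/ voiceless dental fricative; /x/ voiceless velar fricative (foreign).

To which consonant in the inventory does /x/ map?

h

/h/ is closest: same manner (fricative), place distance 2 (velar→glottal), same voicing; total 2. Next closest is /s/ at distance 3.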